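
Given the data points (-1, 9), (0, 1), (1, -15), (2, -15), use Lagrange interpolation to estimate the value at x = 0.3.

Lagrange interpolation formula:
P(x) = Σ yᵢ × Lᵢ(x)
where Lᵢ(x) = Π_{j≠i} (x - xⱼ)/(xᵢ - xⱼ)

L_0(0.3) = (0.3 - 0)/(-1 - 0) × (0.3 - 1)/(-1 - 1) × (0.3 - 2)/(-1 - 2) = -0.059500
L_1(0.3) = (0.3 - (-1))/(0 - (-1)) × (0.3 - 1)/(0 - 1) × (0.3 - 2)/(0 - 2) = 0.773500
L_2(0.3) = (0.3 - (-1))/(1 - (-1)) × (0.3 - 0)/(1 - 0) × (0.3 - 2)/(1 - 2) = 0.331500
L_3(0.3) = (0.3 - (-1))/(2 - (-1)) × (0.3 - 0)/(2 - 0) × (0.3 - 1)/(2 - 1) = -0.045500

P(0.3) = 9×L_0(0.3) + 1×L_1(0.3) + (-15)×L_2(0.3) + (-15)×L_3(0.3)
P(0.3) = -4.052000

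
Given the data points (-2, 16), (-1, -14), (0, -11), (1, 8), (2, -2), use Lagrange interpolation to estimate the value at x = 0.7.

Lagrange interpolation formula:
P(x) = Σ yᵢ × Lᵢ(x)
where Lᵢ(x) = Π_{j≠i} (x - xⱼ)/(xᵢ - xⱼ)

L_0(0.7) = (0.7 - (-1))/(-2 - (-1)) × (0.7 - 0)/(-2 - 0) × (0.7 - 1)/(-2 - 1) × (0.7 - 2)/(-2 - 2) = 0.019338
L_1(0.7) = (0.7 - (-2))/(-1 - (-2)) × (0.7 - 0)/(-1 - 0) × (0.7 - 1)/(-1 - 1) × (0.7 - 2)/(-1 - 2) = -0.122850
L_2(0.7) = (0.7 - (-2))/(0 - (-2)) × (0.7 - (-1))/(0 - (-1)) × (0.7 - 1)/(0 - 1) × (0.7 - 2)/(0 - 2) = 0.447525
L_3(0.7) = (0.7 - (-2))/(1 - (-2)) × (0.7 - (-1))/(1 - (-1)) × (0.7 - 0)/(1 - 0) × (0.7 - 2)/(1 - 2) = 0.696150
L_4(0.7) = (0.7 - (-2))/(2 - (-2)) × (0.7 - (-1))/(2 - (-1)) × (0.7 - 0)/(2 - 0) × (0.7 - 1)/(2 - 1) = -0.040163

P(0.7) = 16×L_0(0.7) + (-14)×L_1(0.7) + (-11)×L_2(0.7) + 8×L_3(0.7) + (-2)×L_4(0.7)
P(0.7) = 2.756050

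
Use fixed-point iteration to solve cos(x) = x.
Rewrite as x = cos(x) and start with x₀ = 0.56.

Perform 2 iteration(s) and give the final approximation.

Equation: cos(x) = x
Fixed-point form: x = cos(x)
x₀ = 0.56

x_1 = g(0.560000) = 0.847255
x_2 = g(0.847255) = 0.662043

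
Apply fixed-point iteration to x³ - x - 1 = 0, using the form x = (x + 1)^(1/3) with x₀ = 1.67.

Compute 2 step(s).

Equation: x³ - x - 1 = 0
Fixed-point form: x = (x + 1)^(1/3)
x₀ = 1.67

x_1 = g(1.670000) = 1.387300
x_2 = g(1.387300) = 1.336500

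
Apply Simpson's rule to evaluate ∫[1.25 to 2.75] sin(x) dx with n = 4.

f(x) = sin(x)
a = 1.25, b = 2.75, n = 4
h = (b - a)/n = 0.375000

Simpson's rule: (h/3)[f(x₀) + 4f(x₁) + 2f(x₂) + ... + f(xₙ)]

x_0 = 1.2500, f(x_0) = 0.948985, coefficient = 1
x_1 = 1.6250, f(x_1) = 0.998531, coefficient = 4
x_2 = 2.0000, f(x_2) = 0.909297, coefficient = 2
x_3 = 2.3750, f(x_3) = 0.693685, coefficient = 4
x_4 = 2.7500, f(x_4) = 0.381661, coefficient = 1

I ≈ (0.375000/3) × 9.918106 = 1.239763
Exact value: 1.239625
Error: 0.000139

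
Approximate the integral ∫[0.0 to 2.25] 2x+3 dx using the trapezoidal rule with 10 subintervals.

f(x) = 2x+3
a = 0.0, b = 2.25, n = 10
h = (b - a)/n = 0.225000

Trapezoidal rule: (h/2)[f(x₀) + 2f(x₁) + 2f(x₂) + ... + f(xₙ)]

x_0 = 0.0000, f(x_0) = 3.000000, coefficient = 1
x_1 = 0.2250, f(x_1) = 3.450000, coefficient = 2
x_2 = 0.4500, f(x_2) = 3.900000, coefficient = 2
x_3 = 0.6750, f(x_3) = 4.350000, coefficient = 2
x_4 = 0.9000, f(x_4) = 4.800000, coefficient = 2
x_5 = 1.1250, f(x_5) = 5.250000, coefficient = 2
x_6 = 1.3500, f(x_6) = 5.700000, coefficient = 2
x_7 = 1.5750, f(x_7) = 6.150000, coefficient = 2
x_8 = 1.8000, f(x_8) = 6.600000, coefficient = 2
x_9 = 2.0250, f(x_9) = 7.050000, coefficient = 2
x_10 = 2.2500, f(x_10) = 7.500000, coefficient = 1

I ≈ (0.225000/2) × 105.000000 = 11.812500
Exact value: 11.812500
Error: 0.000000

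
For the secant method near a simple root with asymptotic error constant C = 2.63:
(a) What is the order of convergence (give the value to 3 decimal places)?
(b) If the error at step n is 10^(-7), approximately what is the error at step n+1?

(a) Secant method has superlinear convergence with order φ = (1+√5)/2 ≈ 1.618.
    This means |e_{n+1}| ≈ C|e_n|^1.618.

(b) With |e_n| = 10^(-7) and C = 2.63:
    |e_{n+1}| ≈ 2.63 × (10^(-7))^1.618 = 2.63 × 10^(-11.33)

(a) ≈ 1.618 (golden ratio); (b) |e_{n+1}| ≈ 1.241e-11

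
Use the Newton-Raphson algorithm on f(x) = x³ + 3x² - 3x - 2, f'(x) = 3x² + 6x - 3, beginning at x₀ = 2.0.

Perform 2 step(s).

f(x) = x³ + 3x² - 3x - 2
f'(x) = 3x² + 6x - 3
x₀ = 2.0

Newton-Raphson formula: x_{n+1} = x_n - f(x_n)/f'(x_n)

Iteration 1:
  f(2.000000) = 12.000000
  f'(2.000000) = 21.000000
  x_1 = 2.000000 - 12.000000/21.000000 = 1.428571
Iteration 2:
  f(1.428571) = 2.752187
  f'(1.428571) = 11.693878
  x_2 = 1.428571 - 2.752187/11.693878 = 1.193219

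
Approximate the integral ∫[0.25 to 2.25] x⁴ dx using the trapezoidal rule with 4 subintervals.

f(x) = x⁴
a = 0.25, b = 2.25, n = 4
h = (b - a)/n = 0.500000

Trapezoidal rule: (h/2)[f(x₀) + 2f(x₁) + 2f(x₂) + ... + f(xₙ)]

x_0 = 0.2500, f(x_0) = 0.003906, coefficient = 1
x_1 = 0.7500, f(x_1) = 0.316406, coefficient = 2
x_2 = 1.2500, f(x_2) = 2.441406, coefficient = 2
x_3 = 1.7500, f(x_3) = 9.378906, coefficient = 2
x_4 = 2.2500, f(x_4) = 25.628906, coefficient = 1

I ≈ (0.500000/2) × 49.906250 = 12.476562
Exact value: 11.532812
Error: 0.943750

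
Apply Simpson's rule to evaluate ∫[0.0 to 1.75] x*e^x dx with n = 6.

f(x) = x*e^x
a = 0.0, b = 1.75, n = 6
h = (b - a)/n = 0.291667

Simpson's rule: (h/3)[f(x₀) + 4f(x₁) + 2f(x₂) + ... + f(xₙ)]

x_0 = 0.0000, f(x_0) = 0.000000, coefficient = 1
x_1 = 0.2917, f(x_1) = 0.390442, coefficient = 4
x_2 = 0.5833, f(x_2) = 1.045334, coefficient = 2
x_3 = 0.8750, f(x_3) = 2.099016, coefficient = 4
x_4 = 1.1667, f(x_4) = 3.746482, coefficient = 2
x_5 = 1.4583, f(x_5) = 6.269067, coefficient = 4
x_6 = 1.7500, f(x_6) = 10.070555, coefficient = 1

I ≈ (0.291667/3) × 54.688286 = 5.316917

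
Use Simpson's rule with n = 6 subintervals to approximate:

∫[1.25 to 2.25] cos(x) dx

f(x) = cos(x)
a = 1.25, b = 2.25, n = 6
h = (b - a)/n = 0.166667

Simpson's rule: (h/3)[f(x₀) + 4f(x₁) + 2f(x₂) + ... + f(xₙ)]

x_0 = 1.2500, f(x_0) = 0.315322, coefficient = 1
x_1 = 1.4167, f(x_1) = 0.153520, coefficient = 4
x_2 = 1.5833, f(x_2) = -0.012537, coefficient = 2
x_3 = 1.7500, f(x_3) = -0.178246, coefficient = 4
x_4 = 1.9167, f(x_4) = -0.339016, coefficient = 2
x_5 = 2.0833, f(x_5) = -0.490390, coefficient = 4
x_6 = 2.2500, f(x_6) = -0.628174, coefficient = 1

I ≈ (0.166667/3) × -3.076419 = -0.170912
Exact value: -0.170911
Error: 0.000001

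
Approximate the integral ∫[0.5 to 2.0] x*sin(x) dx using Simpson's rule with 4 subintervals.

f(x) = x*sin(x)
a = 0.5, b = 2.0, n = 4
h = (b - a)/n = 0.375000

Simpson's rule: (h/3)[f(x₀) + 4f(x₁) + 2f(x₂) + ... + f(xₙ)]

x_0 = 0.5000, f(x_0) = 0.239713, coefficient = 1
x_1 = 0.8750, f(x_1) = 0.671601, coefficient = 4
x_2 = 1.2500, f(x_2) = 1.186231, coefficient = 2
x_3 = 1.6250, f(x_3) = 1.622613, coefficient = 4
x_4 = 2.0000, f(x_4) = 1.818595, coefficient = 1

I ≈ (0.375000/3) × 13.607625 = 1.700953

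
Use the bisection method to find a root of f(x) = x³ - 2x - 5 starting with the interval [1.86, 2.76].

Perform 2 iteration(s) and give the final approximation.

f(x) = x³ - 2x - 5
Initial interval: [1.86, 2.76]

Iteration 1:
  c_1 = (1.860000 + 2.760000)/2 = 2.310000
  f(c_1) = f(2.310000) = 2.706391
  f(a) × f(c) < 0, new interval: [1.860000, 2.310000]
Iteration 2:
  c_2 = (1.860000 + 2.310000)/2 = 2.085000
  f(c_2) = f(2.085000) = -0.106036
  f(a) × f(c) ≥ 0, new interval: [2.085000, 2.310000]

After 2 iteration(s), the approximation is c_2 = 2.085000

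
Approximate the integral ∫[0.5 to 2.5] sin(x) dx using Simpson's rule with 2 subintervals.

f(x) = sin(x)
a = 0.5, b = 2.5, n = 2
h = (b - a)/n = 1.000000

Simpson's rule: (h/3)[f(x₀) + 4f(x₁) + 2f(x₂) + ... + f(xₙ)]

x_0 = 0.5000, f(x_0) = 0.479426, coefficient = 1
x_1 = 1.5000, f(x_1) = 0.997495, coefficient = 4
x_2 = 2.5000, f(x_2) = 0.598472, coefficient = 1

I ≈ (1.000000/3) × 5.067878 = 1.689293
Exact value: 1.678726
Error: 0.010566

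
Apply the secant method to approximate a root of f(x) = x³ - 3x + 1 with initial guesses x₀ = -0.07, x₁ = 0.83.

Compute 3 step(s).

f(x) = x³ - 3x + 1
x₀ = -0.07, x₁ = 0.83

Secant formula: x_{n+1} = x_n - f(x_n)(x_n - x_{n-1})/(f(x_n) - f(x_{n-1}))

Iteration 1:
  f(-0.070000) = 1.209657
  f(0.830000) = -0.918213
  x_2 = 0.830000 - (-0.918213)×(0.830000 - (-0.070000))/(-0.918213 - 1.209657)
       = 0.441634
Iteration 2:
  f(0.830000) = -0.918213
  f(0.441634) = -0.238766
  x_3 = 0.441634 - (-0.238766)×(0.441634 - 0.830000)/(-0.238766 - (-0.918213))
       = 0.305158
Iteration 3:
  f(0.441634) = -0.238766
  f(0.305158) = 0.112944
  x_4 = 0.305158 - 0.112944×(0.305158 - 0.441634)/(0.112944 - (-0.238766))
       = 0.348984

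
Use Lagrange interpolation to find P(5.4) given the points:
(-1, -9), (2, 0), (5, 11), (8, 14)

Lagrange interpolation formula:
P(x) = Σ yᵢ × Lᵢ(x)
where Lᵢ(x) = Π_{j≠i} (x - xⱼ)/(xᵢ - xⱼ)

L_0(5.4) = (5.4 - 2)/(-1 - 2) × (5.4 - 5)/(-1 - 5) × (5.4 - 8)/(-1 - 8) = 0.021827
L_1(5.4) = (5.4 - (-1))/(2 - (-1)) × (5.4 - 5)/(2 - 5) × (5.4 - 8)/(2 - 8) = -0.123259
L_2(5.4) = (5.4 - (-1))/(5 - (-1)) × (5.4 - 2)/(5 - 2) × (5.4 - 8)/(5 - 8) = 1.047704
L_3(5.4) = (5.4 - (-1))/(8 - (-1)) × (5.4 - 2)/(8 - 2) × (5.4 - 5)/(8 - 5) = 0.053728

P(5.4) = (-9)×L_0(5.4) + 0×L_1(5.4) + 11×L_2(5.4) + 14×L_3(5.4)
P(5.4) = 12.080494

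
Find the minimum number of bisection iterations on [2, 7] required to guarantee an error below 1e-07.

We need (b-a)/2^n ≤ 1e-07
(7 - 2)/2^n ≤ 1e-07
5/2^n ≤ 1e-07
2^n ≥ 50000000
n ≥ log₂(50000000) = 25.58
n ≥ 26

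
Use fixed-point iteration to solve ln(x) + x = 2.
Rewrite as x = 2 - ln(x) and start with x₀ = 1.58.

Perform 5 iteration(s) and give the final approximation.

Equation: ln(x) + x = 2
Fixed-point form: x = 2 - ln(x)
x₀ = 1.58

x_1 = g(1.580000) = 1.542575
x_2 = g(1.542575) = 1.566547
x_3 = g(1.566547) = 1.551126
x_4 = g(1.551126) = 1.561019
x_5 = g(1.561019) = 1.554661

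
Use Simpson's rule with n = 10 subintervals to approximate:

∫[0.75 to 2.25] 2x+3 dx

f(x) = 2x+3
a = 0.75, b = 2.25, n = 10
h = (b - a)/n = 0.150000

Simpson's rule: (h/3)[f(x₀) + 4f(x₁) + 2f(x₂) + ... + f(xₙ)]

x_0 = 0.7500, f(x_0) = 4.500000, coefficient = 1
x_1 = 0.9000, f(x_1) = 4.800000, coefficient = 4
x_2 = 1.0500, f(x_2) = 5.100000, coefficient = 2
x_3 = 1.2000, f(x_3) = 5.400000, coefficient = 4
x_4 = 1.3500, f(x_4) = 5.700000, coefficient = 2
x_5 = 1.5000, f(x_5) = 6.000000, coefficient = 4
x_6 = 1.6500, f(x_6) = 6.300000, coefficient = 2
x_7 = 1.8000, f(x_7) = 6.600000, coefficient = 4
x_8 = 1.9500, f(x_8) = 6.900000, coefficient = 2
x_9 = 2.1000, f(x_9) = 7.200000, coefficient = 4
x_10 = 2.2500, f(x_10) = 7.500000, coefficient = 1

I ≈ (0.150000/3) × 180.000000 = 9.000000
Exact value: 9.000000
Error: 0.000000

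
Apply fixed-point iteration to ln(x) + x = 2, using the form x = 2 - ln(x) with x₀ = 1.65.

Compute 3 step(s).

Equation: ln(x) + x = 2
Fixed-point form: x = 2 - ln(x)
x₀ = 1.65

x_1 = g(1.650000) = 1.499225
x_2 = g(1.499225) = 1.595052
x_3 = g(1.595052) = 1.533094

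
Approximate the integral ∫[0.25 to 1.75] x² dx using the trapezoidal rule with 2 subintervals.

f(x) = x²
a = 0.25, b = 1.75, n = 2
h = (b - a)/n = 0.750000

Trapezoidal rule: (h/2)[f(x₀) + 2f(x₁) + 2f(x₂) + ... + f(xₙ)]

x_0 = 0.2500, f(x_0) = 0.062500, coefficient = 1
x_1 = 1.0000, f(x_1) = 1.000000, coefficient = 2
x_2 = 1.7500, f(x_2) = 3.062500, coefficient = 1

I ≈ (0.750000/2) × 5.125000 = 1.921875
Exact value: 1.781250
Error: 0.140625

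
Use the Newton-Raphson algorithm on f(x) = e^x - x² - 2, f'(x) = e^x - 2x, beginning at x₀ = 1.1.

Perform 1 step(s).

f(x) = e^x - x² - 2
f'(x) = e^x - 2x
x₀ = 1.1

Newton-Raphson formula: x_{n+1} = x_n - f(x_n)/f'(x_n)

Iteration 1:
  f(1.100000) = -0.205834
  f'(1.100000) = 0.804166
  x_1 = 1.100000 - (-0.205834)/0.804166 = 1.355960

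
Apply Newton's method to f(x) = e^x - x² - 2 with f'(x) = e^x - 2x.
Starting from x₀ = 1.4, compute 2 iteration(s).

f(x) = e^x - x² - 2
f'(x) = e^x - 2x
x₀ = 1.4

Newton-Raphson formula: x_{n+1} = x_n - f(x_n)/f'(x_n)

Iteration 1:
  f(1.400000) = 0.095200
  f'(1.400000) = 1.255200
  x_1 = 1.400000 - 0.095200/1.255200 = 1.324156
Iteration 2:
  f(1.324156) = 0.005622
  f'(1.324156) = 1.110699
  x_2 = 1.324156 - 0.005622/1.110699 = 1.319094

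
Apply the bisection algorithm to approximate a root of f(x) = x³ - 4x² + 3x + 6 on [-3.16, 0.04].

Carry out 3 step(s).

f(x) = x³ - 4x² + 3x + 6
Initial interval: [-3.16, 0.04]

Iteration 1:
  c_1 = (-3.160000 + 0.040000)/2 = -1.560000
  f(c_1) = f(-1.560000) = -12.210816
  f(a) × f(c) ≥ 0, new interval: [-1.560000, 0.040000]
Iteration 2:
  c_2 = (-1.560000 + 0.040000)/2 = -0.760000
  f(c_2) = f(-0.760000) = 0.970624
  f(a) × f(c) < 0, new interval: [-1.560000, -0.760000]
Iteration 3:
  c_3 = (-1.560000 + (-0.760000))/2 = -1.160000
  f(c_3) = f(-1.160000) = -4.423296
  f(a) × f(c) ≥ 0, new interval: [-1.160000, -0.760000]

After 3 iteration(s), the approximation is c_3 = -1.160000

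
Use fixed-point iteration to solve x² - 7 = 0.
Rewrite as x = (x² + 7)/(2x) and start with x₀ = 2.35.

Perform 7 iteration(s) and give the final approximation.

Equation: x² - 7 = 0
Fixed-point form: x = (x² + 7)/(2x)
x₀ = 2.35

x_1 = g(2.350000) = 2.664362
x_2 = g(2.664362) = 2.645816
x_3 = g(2.645816) = 2.645751
x_4 = g(2.645751) = 2.645751
x_5 = g(2.645751) = 2.645751
x_6 = g(2.645751) = 2.645751
x_7 = g(2.645751) = 2.645751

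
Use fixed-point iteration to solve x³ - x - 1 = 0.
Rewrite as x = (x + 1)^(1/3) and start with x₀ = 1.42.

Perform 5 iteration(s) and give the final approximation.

Equation: x³ - x - 1 = 0
Fixed-point form: x = (x + 1)^(1/3)
x₀ = 1.42

x_1 = g(1.420000) = 1.342575
x_2 = g(1.342575) = 1.328101
x_3 = g(1.328101) = 1.325360
x_4 = g(1.325360) = 1.324840
x_5 = g(1.324840) = 1.324741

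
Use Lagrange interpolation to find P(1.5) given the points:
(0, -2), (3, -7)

Lagrange interpolation formula:
P(x) = Σ yᵢ × Lᵢ(x)
where Lᵢ(x) = Π_{j≠i} (x - xⱼ)/(xᵢ - xⱼ)

L_0(1.5) = (1.5 - 3)/(0 - 3) = 0.500000
L_1(1.5) = (1.5 - 0)/(3 - 0) = 0.500000

P(1.5) = (-2)×L_0(1.5) + (-7)×L_1(1.5)
P(1.5) = -4.500000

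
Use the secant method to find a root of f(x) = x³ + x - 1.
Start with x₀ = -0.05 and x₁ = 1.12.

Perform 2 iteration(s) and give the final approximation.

f(x) = x³ + x - 1
x₀ = -0.05, x₁ = 1.12

Secant formula: x_{n+1} = x_n - f(x_n)(x_n - x_{n-1})/(f(x_n) - f(x_{n-1}))

Iteration 1:
  f(-0.050000) = -1.050125
  f(1.120000) = 1.524928
  x_2 = 1.120000 - 1.524928×(1.120000 - (-0.050000))/(1.524928 - (-1.050125))
       = 0.427134
Iteration 2:
  f(1.120000) = 1.524928
  f(0.427134) = -0.494938
  x_3 = 0.427134 - (-0.494938)×(0.427134 - 1.120000)/(-0.494938 - 1.524928)
       = 0.596911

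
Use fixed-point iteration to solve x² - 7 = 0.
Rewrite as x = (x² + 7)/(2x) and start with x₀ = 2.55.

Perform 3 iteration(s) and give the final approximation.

Equation: x² - 7 = 0
Fixed-point form: x = (x² + 7)/(2x)
x₀ = 2.55

x_1 = g(2.550000) = 2.647549
x_2 = g(2.647549) = 2.645752
x_3 = g(2.645752) = 2.645751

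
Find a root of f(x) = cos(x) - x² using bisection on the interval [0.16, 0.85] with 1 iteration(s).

f(x) = cos(x) - x²
Initial interval: [0.16, 0.85]

Iteration 1:
  c_1 = (0.160000 + 0.850000)/2 = 0.505000
  f(c_1) = f(0.505000) = 0.620149
  f(a) × f(c) ≥ 0, new interval: [0.505000, 0.850000]

After 1 iteration(s), the approximation is c_1 = 0.505000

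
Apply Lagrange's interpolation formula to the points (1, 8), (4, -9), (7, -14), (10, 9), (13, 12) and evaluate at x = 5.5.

Lagrange interpolation formula:
P(x) = Σ yᵢ × Lᵢ(x)
where Lᵢ(x) = Π_{j≠i} (x - xⱼ)/(xᵢ - xⱼ)

L_0(5.5) = (5.5 - 4)/(1 - 4) × (5.5 - 7)/(1 - 7) × (5.5 - 10)/(1 - 10) × (5.5 - 13)/(1 - 13) = -0.039062
L_1(5.5) = (5.5 - 1)/(4 - 1) × (5.5 - 7)/(4 - 7) × (5.5 - 10)/(4 - 10) × (5.5 - 13)/(4 - 13) = 0.468750
L_2(5.5) = (5.5 - 1)/(7 - 1) × (5.5 - 4)/(7 - 4) × (5.5 - 10)/(7 - 10) × (5.5 - 13)/(7 - 13) = 0.703125
L_3(5.5) = (5.5 - 1)/(10 - 1) × (5.5 - 4)/(10 - 4) × (5.5 - 7)/(10 - 7) × (5.5 - 13)/(10 - 13) = -0.156250
L_4(5.5) = (5.5 - 1)/(13 - 1) × (5.5 - 4)/(13 - 4) × (5.5 - 7)/(13 - 7) × (5.5 - 10)/(13 - 10) = 0.023438

P(5.5) = 8×L_0(5.5) + (-9)×L_1(5.5) + (-14)×L_2(5.5) + 9×L_3(5.5) + 12×L_4(5.5)
P(5.5) = -15.500000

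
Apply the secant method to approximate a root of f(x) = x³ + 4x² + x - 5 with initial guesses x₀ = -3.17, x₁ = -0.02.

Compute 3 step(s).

f(x) = x³ + 4x² + x - 5
x₀ = -3.17, x₁ = -0.02

Secant formula: x_{n+1} = x_n - f(x_n)(x_n - x_{n-1})/(f(x_n) - f(x_{n-1}))

Iteration 1:
  f(-3.170000) = 0.170587
  f(-0.020000) = -5.018408
  x_2 = -0.020000 - (-5.018408)×(-0.020000 - (-3.170000))/(-5.018408 - 0.170587)
       = -3.066444
Iteration 2:
  f(-0.020000) = -5.018408
  f(-3.066444) = 0.711854
  x_3 = -3.066444 - 0.711854×(-3.066444 - (-0.020000))/(0.711854 - (-5.018408))
       = -2.687993
Iteration 3:
  f(-3.066444) = 0.711854
  f(-2.687993) = 1.791659
  x_4 = -2.687993 - 1.791659×(-2.687993 - (-3.066444))/(1.791659 - 0.711854)
       = -3.315936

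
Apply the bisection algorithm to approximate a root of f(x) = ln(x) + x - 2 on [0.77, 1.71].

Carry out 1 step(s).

f(x) = ln(x) + x - 2
Initial interval: [0.77, 1.71]

Iteration 1:
  c_1 = (0.770000 + 1.710000)/2 = 1.240000
  f(c_1) = f(1.240000) = -0.544889
  f(a) × f(c) ≥ 0, new interval: [1.240000, 1.710000]

After 1 iteration(s), the approximation is c_1 = 1.240000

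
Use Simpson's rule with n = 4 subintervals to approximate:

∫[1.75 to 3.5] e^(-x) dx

f(x) = e^(-x)
a = 1.75, b = 3.5, n = 4
h = (b - a)/n = 0.437500

Simpson's rule: (h/3)[f(x₀) + 4f(x₁) + 2f(x₂) + ... + f(xₙ)]

x_0 = 1.7500, f(x_0) = 0.173774, coefficient = 1
x_1 = 2.1875, f(x_1) = 0.112197, coefficient = 4
x_2 = 2.6250, f(x_2) = 0.072440, coefficient = 2
x_3 = 3.0625, f(x_3) = 0.046771, coefficient = 4
x_4 = 3.5000, f(x_4) = 0.030197, coefficient = 1

I ≈ (0.437500/3) × 0.984721 = 0.143605
Exact value: 0.143577
Error: 0.000029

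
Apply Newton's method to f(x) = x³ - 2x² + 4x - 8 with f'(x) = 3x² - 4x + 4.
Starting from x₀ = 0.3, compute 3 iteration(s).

f(x) = x³ - 2x² + 4x - 8
f'(x) = 3x² - 4x + 4
x₀ = 0.3

Newton-Raphson formula: x_{n+1} = x_n - f(x_n)/f'(x_n)

Iteration 1:
  f(0.300000) = -6.953000
  f'(0.300000) = 3.070000
  x_1 = 0.300000 - (-6.953000)/3.070000 = 2.564821
Iteration 2:
  f(2.564821) = 5.974848
  f'(2.564821) = 13.475635
  x_2 = 2.564821 - 5.974848/13.475635 = 2.121439
Iteration 3:
  f(2.121439) = 1.032295
  f'(2.121439) = 9.015757
  x_3 = 2.121439 - 1.032295/9.015757 = 2.006940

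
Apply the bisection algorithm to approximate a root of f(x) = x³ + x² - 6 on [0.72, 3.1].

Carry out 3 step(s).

f(x) = x³ + x² - 6
Initial interval: [0.72, 3.1]

Iteration 1:
  c_1 = (0.720000 + 3.100000)/2 = 1.910000
  f(c_1) = f(1.910000) = 4.615971
  f(a) × f(c) < 0, new interval: [0.720000, 1.910000]
Iteration 2:
  c_2 = (0.720000 + 1.910000)/2 = 1.315000
  f(c_2) = f(1.315000) = -1.996844
  f(a) × f(c) ≥ 0, new interval: [1.315000, 1.910000]
Iteration 3:
  c_3 = (1.315000 + 1.910000)/2 = 1.612500
  f(c_3) = f(1.612500) = 0.792908
  f(a) × f(c) < 0, new interval: [1.315000, 1.612500]

After 3 iteration(s), the approximation is c_3 = 1.612500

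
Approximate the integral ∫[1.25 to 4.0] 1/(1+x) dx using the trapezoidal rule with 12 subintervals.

f(x) = 1/(1+x)
a = 1.25, b = 4.0, n = 12
h = (b - a)/n = 0.229167

Trapezoidal rule: (h/2)[f(x₀) + 2f(x₁) + 2f(x₂) + ... + f(xₙ)]

x_0 = 1.2500, f(x_0) = 0.444444, coefficient = 1
x_1 = 1.4792, f(x_1) = 0.403361, coefficient = 2
x_2 = 1.7083, f(x_2) = 0.369231, coefficient = 2
x_3 = 1.9375, f(x_3) = 0.340426, coefficient = 2
x_4 = 2.1667, f(x_4) = 0.315789, coefficient = 2
x_5 = 2.3958, f(x_5) = 0.294479, coefficient = 2
x_6 = 2.6250, f(x_6) = 0.275862, coefficient = 2
x_7 = 2.8542, f(x_7) = 0.259459, coefficient = 2
x_8 = 3.0833, f(x_8) = 0.244898, coefficient = 2
x_9 = 3.3125, f(x_9) = 0.231884, coefficient = 2
x_10 = 3.5417, f(x_10) = 0.220183, coefficient = 2
x_11 = 3.7708, f(x_11) = 0.209607, coefficient = 2
x_12 = 4.0000, f(x_12) = 0.200000, coefficient = 1

I ≈ (0.229167/2) × 6.974804 = 0.799196
Exact value: 0.798508
Error: 0.000689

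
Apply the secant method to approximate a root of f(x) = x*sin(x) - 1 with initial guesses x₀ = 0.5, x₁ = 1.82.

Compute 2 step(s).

f(x) = x*sin(x) - 1
x₀ = 0.5, x₁ = 1.82

Secant formula: x_{n+1} = x_n - f(x_n)(x_n - x_{n-1})/(f(x_n) - f(x_{n-1}))

Iteration 1:
  f(0.500000) = -0.760287
  f(1.820000) = 0.763779
  x_2 = 1.820000 - 0.763779×(1.820000 - 0.500000)/(0.763779 - (-0.760287))
       = 1.158488
Iteration 2:
  f(1.820000) = 0.763779
  f(1.158488) = 0.061405
  x_3 = 1.158488 - 0.061405×(1.158488 - 1.820000)/(0.061405 - 0.763779)
       = 1.100656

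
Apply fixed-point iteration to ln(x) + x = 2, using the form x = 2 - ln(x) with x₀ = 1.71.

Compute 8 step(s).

Equation: ln(x) + x = 2
Fixed-point form: x = 2 - ln(x)
x₀ = 1.71

x_1 = g(1.710000) = 1.463507
x_2 = g(1.463507) = 1.619165
x_3 = g(1.619165) = 1.518090
x_4 = g(1.518090) = 1.582547
x_5 = g(1.582547) = 1.540964
x_6 = g(1.540964) = 1.567592
x_7 = g(1.567592) = 1.550460
x_8 = g(1.550460) = 1.561449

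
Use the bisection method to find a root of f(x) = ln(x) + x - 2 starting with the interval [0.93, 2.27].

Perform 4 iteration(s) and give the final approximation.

f(x) = ln(x) + x - 2
Initial interval: [0.93, 2.27]

Iteration 1:
  c_1 = (0.930000 + 2.270000)/2 = 1.600000
  f(c_1) = f(1.600000) = 0.070004
  f(a) × f(c) < 0, new interval: [0.930000, 1.600000]
Iteration 2:
  c_2 = (0.930000 + 1.600000)/2 = 1.265000
  f(c_2) = f(1.265000) = -0.499928
  f(a) × f(c) ≥ 0, new interval: [1.265000, 1.600000]
Iteration 3:
  c_3 = (1.265000 + 1.600000)/2 = 1.432500
  f(c_3) = f(1.432500) = -0.208079
  f(a) × f(c) ≥ 0, new interval: [1.432500, 1.600000]
Iteration 4:
  c_4 = (1.432500 + 1.600000)/2 = 1.516250
  f(c_4) = f(1.516250) = -0.067510
  f(a) × f(c) ≥ 0, new interval: [1.516250, 1.600000]

After 4 iteration(s), the approximation is c_4 = 1.516250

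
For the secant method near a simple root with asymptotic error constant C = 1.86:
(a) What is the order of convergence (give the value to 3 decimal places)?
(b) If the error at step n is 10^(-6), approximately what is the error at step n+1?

(a) Secant method has superlinear convergence with order φ = (1+√5)/2 ≈ 1.618.
    This means |e_{n+1}| ≈ C|e_n|^1.618.

(b) With |e_n| = 10^(-6) and C = 1.86:
    |e_{n+1}| ≈ 1.86 × (10^(-6))^1.618 = 1.86 × 10^(-9.71)

(a) ≈ 1.618 (golden ratio); (b) |e_{n+1}| ≈ 3.642e-10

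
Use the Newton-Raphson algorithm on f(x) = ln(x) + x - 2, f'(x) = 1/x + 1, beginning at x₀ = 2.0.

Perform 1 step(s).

f(x) = ln(x) + x - 2
f'(x) = 1/x + 1
x₀ = 2.0

Newton-Raphson formula: x_{n+1} = x_n - f(x_n)/f'(x_n)

Iteration 1:
  f(2.000000) = 0.693147
  f'(2.000000) = 1.500000
  x_1 = 2.000000 - 0.693147/1.500000 = 1.537902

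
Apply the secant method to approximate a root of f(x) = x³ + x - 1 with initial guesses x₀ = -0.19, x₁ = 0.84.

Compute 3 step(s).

f(x) = x³ + x - 1
x₀ = -0.19, x₁ = 0.84

Secant formula: x_{n+1} = x_n - f(x_n)(x_n - x_{n-1})/(f(x_n) - f(x_{n-1}))

Iteration 1:
  f(-0.190000) = -1.196859
  f(0.840000) = 0.432704
  x_2 = 0.840000 - 0.432704×(0.840000 - (-0.190000))/(0.432704 - (-1.196859))
       = 0.566500
Iteration 2:
  f(0.840000) = 0.432704
  f(0.566500) = -0.251697
  x_3 = 0.566500 - (-0.251697)×(0.566500 - 0.840000)/(-0.251697 - 0.432704)
       = 0.667083
Iteration 3:
  f(0.566500) = -0.251697
  f(0.667083) = -0.036065
  x_4 = 0.667083 - (-0.036065)×(0.667083 - 0.566500)/(-0.036065 - (-0.251697))
       = 0.683906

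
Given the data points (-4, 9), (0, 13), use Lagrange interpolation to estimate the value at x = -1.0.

Lagrange interpolation formula:
P(x) = Σ yᵢ × Lᵢ(x)
where Lᵢ(x) = Π_{j≠i} (x - xⱼ)/(xᵢ - xⱼ)

L_0(-1.0) = (-1.0 - 0)/(-4 - 0) = 0.250000
L_1(-1.0) = (-1.0 - (-4))/(0 - (-4)) = 0.750000

P(-1.0) = 9×L_0(-1.0) + 13×L_1(-1.0)
P(-1.0) = 12.000000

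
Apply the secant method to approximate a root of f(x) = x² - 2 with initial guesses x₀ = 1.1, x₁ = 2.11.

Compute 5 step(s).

f(x) = x² - 2
x₀ = 1.1, x₁ = 2.11

Secant formula: x_{n+1} = x_n - f(x_n)(x_n - x_{n-1})/(f(x_n) - f(x_{n-1}))

Iteration 1:
  f(1.100000) = -0.790000
  f(2.110000) = 2.452100
  x_2 = 2.110000 - 2.452100×(2.110000 - 1.100000)/(2.452100 - (-0.790000))
       = 1.346106
Iteration 2:
  f(2.110000) = 2.452100
  f(1.346106) = -0.187999
  x_3 = 1.346106 - (-0.187999)×(1.346106 - 2.110000)/(-0.187999 - 2.452100)
       = 1.400502
Iteration 3:
  f(1.346106) = -0.187999
  f(1.400502) = -0.038594
  x_4 = 1.400502 - (-0.038594)×(1.400502 - 1.346106)/(-0.038594 - (-0.187999))
       = 1.414554
Iteration 4:
  f(1.400502) = -0.038594
  f(1.414554) = 0.000962
  x_5 = 1.414554 - 0.000962×(1.414554 - 1.400502)/(0.000962 - (-0.038594))
       = 1.414212
Iteration 5:
  f(1.414554) = 0.000962
  f(1.414212) = -0.000005
  x_6 = 1.414212 - (-0.000005)×(1.414212 - 1.414554)/(-0.000005 - 0.000962)
       = 1.414214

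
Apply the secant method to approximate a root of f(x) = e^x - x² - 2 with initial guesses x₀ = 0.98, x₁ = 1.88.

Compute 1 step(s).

f(x) = e^x - x² - 2
x₀ = 0.98, x₁ = 1.88

Secant formula: x_{n+1} = x_n - f(x_n)(x_n - x_{n-1})/(f(x_n) - f(x_{n-1}))

Iteration 1:
  f(0.980000) = -0.295944
  f(1.880000) = 1.019105
  x_2 = 1.880000 - 1.019105×(1.880000 - 0.980000)/(1.019105 - (-0.295944))
       = 1.182540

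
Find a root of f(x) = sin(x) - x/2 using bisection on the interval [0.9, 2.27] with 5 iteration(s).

f(x) = sin(x) - x/2
Initial interval: [0.9, 2.27]

Iteration 1:
  c_1 = (0.900000 + 2.270000)/2 = 1.585000
  f(c_1) = f(1.585000) = 0.207399
  f(a) × f(c) ≥ 0, new interval: [1.585000, 2.270000]
Iteration 2:
  c_2 = (1.585000 + 2.270000)/2 = 1.927500
  f(c_2) = f(1.927500) = -0.026697
  f(a) × f(c) < 0, new interval: [1.585000, 1.927500]
Iteration 3:
  c_3 = (1.585000 + 1.927500)/2 = 1.756250
  f(c_3) = f(1.756250) = 0.104728
  f(a) × f(c) ≥ 0, new interval: [1.756250, 1.927500]
Iteration 4:
  c_4 = (1.756250 + 1.927500)/2 = 1.841875
  f(c_4) = f(1.841875) = 0.042545
  f(a) × f(c) ≥ 0, new interval: [1.841875, 1.927500]
Iteration 5:
  c_5 = (1.841875 + 1.927500)/2 = 1.884688
  f(c_5) = f(1.884688) = 0.008796
  f(a) × f(c) ≥ 0, new interval: [1.884688, 1.927500]

After 5 iteration(s), the approximation is c_5 = 1.884688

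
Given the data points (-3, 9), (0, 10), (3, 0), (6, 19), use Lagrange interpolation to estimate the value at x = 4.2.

Lagrange interpolation formula:
P(x) = Σ yᵢ × Lᵢ(x)
where Lᵢ(x) = Π_{j≠i} (x - xⱼ)/(xᵢ - xⱼ)

L_0(4.2) = (4.2 - 0)/(-3 - 0) × (4.2 - 3)/(-3 - 3) × (4.2 - 6)/(-3 - 6) = 0.056000
L_1(4.2) = (4.2 - (-3))/(0 - (-3)) × (4.2 - 3)/(0 - 3) × (4.2 - 6)/(0 - 6) = -0.288000
L_2(4.2) = (4.2 - (-3))/(3 - (-3)) × (4.2 - 0)/(3 - 0) × (4.2 - 6)/(3 - 6) = 1.008000
L_3(4.2) = (4.2 - (-3))/(6 - (-3)) × (4.2 - 0)/(6 - 0) × (4.2 - 3)/(6 - 3) = 0.224000

P(4.2) = 9×L_0(4.2) + 10×L_1(4.2) + 0×L_2(4.2) + 19×L_3(4.2)
P(4.2) = 1.880000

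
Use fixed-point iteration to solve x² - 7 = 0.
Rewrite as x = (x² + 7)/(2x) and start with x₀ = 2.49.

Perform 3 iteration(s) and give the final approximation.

Equation: x² - 7 = 0
Fixed-point form: x = (x² + 7)/(2x)
x₀ = 2.49

x_1 = g(2.490000) = 2.650622
x_2 = g(2.650622) = 2.645756
x_3 = g(2.645756) = 2.645751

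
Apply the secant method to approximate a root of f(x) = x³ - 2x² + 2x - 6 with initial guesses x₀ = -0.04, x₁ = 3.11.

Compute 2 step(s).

f(x) = x³ - 2x² + 2x - 6
x₀ = -0.04, x₁ = 3.11

Secant formula: x_{n+1} = x_n - f(x_n)(x_n - x_{n-1})/(f(x_n) - f(x_{n-1}))

Iteration 1:
  f(-0.040000) = -6.083264
  f(3.110000) = 10.956031
  x_2 = 3.110000 - 10.956031×(3.110000 - (-0.040000))/(10.956031 - (-6.083264))
       = 1.084594
Iteration 2:
  f(3.110000) = 10.956031
  f(1.084594) = -4.907645
  x_3 = 1.084594 - (-4.907645)×(1.084594 - 3.110000)/(-4.907645 - 10.956031)
       = 1.711181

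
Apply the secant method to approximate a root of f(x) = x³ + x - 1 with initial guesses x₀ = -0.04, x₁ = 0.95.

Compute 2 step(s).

f(x) = x³ + x - 1
x₀ = -0.04, x₁ = 0.95

Secant formula: x_{n+1} = x_n - f(x_n)(x_n - x_{n-1})/(f(x_n) - f(x_{n-1}))

Iteration 1:
  f(-0.040000) = -1.040064
  f(0.950000) = 0.807375
  x_2 = 0.950000 - 0.807375×(0.950000 - (-0.040000))/(0.807375 - (-1.040064))
       = 0.517346
Iteration 2:
  f(0.950000) = 0.807375
  f(0.517346) = -0.344187
  x_3 = 0.517346 - (-0.344187)×(0.517346 - 0.950000)/(-0.344187 - 0.807375)
       = 0.646661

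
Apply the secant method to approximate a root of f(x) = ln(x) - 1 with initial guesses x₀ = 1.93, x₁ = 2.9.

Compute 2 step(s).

f(x) = ln(x) - 1
x₀ = 1.93, x₁ = 2.9

Secant formula: x_{n+1} = x_n - f(x_n)(x_n - x_{n-1})/(f(x_n) - f(x_{n-1}))

Iteration 1:
  f(1.930000) = -0.342480
  f(2.900000) = 0.064711
  x_2 = 2.900000 - 0.064711×(2.900000 - 1.930000)/(0.064711 - (-0.342480))
       = 2.745848
Iteration 2:
  f(2.900000) = 0.064711
  f(2.745848) = 0.010090
  x_3 = 2.745848 - 0.010090×(2.745848 - 2.900000)/(0.010090 - 0.064711)
       = 2.717372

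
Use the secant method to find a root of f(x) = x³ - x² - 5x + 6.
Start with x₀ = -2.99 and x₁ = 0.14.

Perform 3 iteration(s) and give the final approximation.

f(x) = x³ - x² - 5x + 6
x₀ = -2.99, x₁ = 0.14

Secant formula: x_{n+1} = x_n - f(x_n)(x_n - x_{n-1})/(f(x_n) - f(x_{n-1}))

Iteration 1:
  f(-2.990000) = -14.720999
  f(0.140000) = 5.283144
  x_2 = 0.140000 - 5.283144×(0.140000 - (-2.990000))/(5.283144 - (-14.720999))
       = -0.686641
Iteration 2:
  f(0.140000) = 5.283144
  f(-0.686641) = 8.637994
  x_3 = -0.686641 - 8.637994×(-0.686641 - 0.140000)/(8.637994 - 5.283144)
       = 1.441776
Iteration 3:
  f(-0.686641) = 8.637994
  f(1.441776) = -0.290552
  x_4 = 1.441776 - (-0.290552)×(1.441776 - (-0.686641))/(-0.290552 - 8.637994)
       = 1.372513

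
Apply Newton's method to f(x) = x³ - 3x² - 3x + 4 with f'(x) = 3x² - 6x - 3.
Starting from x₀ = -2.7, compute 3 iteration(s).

f(x) = x³ - 3x² - 3x + 4
f'(x) = 3x² - 6x - 3
x₀ = -2.7

Newton-Raphson formula: x_{n+1} = x_n - f(x_n)/f'(x_n)

Iteration 1:
  f(-2.700000) = -29.453000
  f'(-2.700000) = 35.070000
  x_1 = -2.700000 - (-29.453000)/35.070000 = -1.860165
Iteration 2:
  f(-1.860165) = -7.236722
  f'(-1.860165) = 18.541638
  x_2 = -1.860165 - (-7.236722)/18.541638 = -1.469870
Iteration 3:
  f(-1.469870) = -1.247619
  f'(-1.469870) = 12.300768
  x_3 = -1.469870 - (-1.247619)/12.300768 = -1.368444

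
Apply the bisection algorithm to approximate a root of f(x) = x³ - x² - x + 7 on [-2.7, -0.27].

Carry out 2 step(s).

f(x) = x³ - x² - x + 7
Initial interval: [-2.7, -0.27]

Iteration 1:
  c_1 = (-2.700000 + (-0.270000))/2 = -1.485000
  f(c_1) = f(-1.485000) = 3.005016
  f(a) × f(c) < 0, new interval: [-2.700000, -1.485000]
Iteration 2:
  c_2 = (-2.700000 + (-1.485000))/2 = -2.092500
  f(c_2) = f(-2.092500) = -4.448185
  f(a) × f(c) ≥ 0, new interval: [-2.092500, -1.485000]

After 2 iteration(s), the approximation is c_2 = -2.092500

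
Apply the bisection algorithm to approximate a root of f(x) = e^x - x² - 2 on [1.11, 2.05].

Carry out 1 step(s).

f(x) = e^x - x² - 2
Initial interval: [1.11, 2.05]

Iteration 1:
  c_1 = (1.110000 + 2.050000)/2 = 1.580000
  f(c_1) = f(1.580000) = 0.358556
  f(a) × f(c) < 0, new interval: [1.110000, 1.580000]

After 1 iteration(s), the approximation is c_1 = 1.580000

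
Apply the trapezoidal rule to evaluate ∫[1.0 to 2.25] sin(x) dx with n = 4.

f(x) = sin(x)
a = 1.0, b = 2.25, n = 4
h = (b - a)/n = 0.312500

Trapezoidal rule: (h/2)[f(x₀) + 2f(x₁) + 2f(x₂) + ... + f(xₙ)]

x_0 = 1.0000, f(x_0) = 0.841471, coefficient = 1
x_1 = 1.3125, f(x_1) = 0.966827, coefficient = 2
x_2 = 1.6250, f(x_2) = 0.998531, coefficient = 2
x_3 = 1.9375, f(x_3) = 0.933514, coefficient = 2
x_4 = 2.2500, f(x_4) = 0.778073, coefficient = 1

I ≈ (0.312500/2) × 7.417289 = 1.158951
Exact value: 1.168476
Error: 0.009525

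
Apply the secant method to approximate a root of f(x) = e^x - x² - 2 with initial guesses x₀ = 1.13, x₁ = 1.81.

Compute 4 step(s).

f(x) = e^x - x² - 2
x₀ = 1.13, x₁ = 1.81

Secant formula: x_{n+1} = x_n - f(x_n)(x_n - x_{n-1})/(f(x_n) - f(x_{n-1}))

Iteration 1:
  f(1.130000) = -0.181243
  f(1.810000) = 0.834347
  x_2 = 1.810000 - 0.834347×(1.810000 - 1.130000)/(0.834347 - (-0.181243))
       = 1.251354
Iteration 2:
  f(1.810000) = 0.834347
  f(1.251354) = -0.070815
  x_3 = 1.251354 - (-0.070815)×(1.251354 - 1.810000)/(-0.070815 - 0.834347)
       = 1.295059
Iteration 3:
  f(1.251354) = -0.070815
  f(1.295059) = -0.025966
  x_4 = 1.295059 - (-0.025966)×(1.295059 - 1.251354)/(-0.025966 - (-0.070815))
       = 1.320363
Iteration 4:
  f(1.295059) = -0.025966
  f(1.320363) = 0.001423
  x_5 = 1.320363 - 0.001423×(1.320363 - 1.295059)/(0.001423 - (-0.025966))
       = 1.319049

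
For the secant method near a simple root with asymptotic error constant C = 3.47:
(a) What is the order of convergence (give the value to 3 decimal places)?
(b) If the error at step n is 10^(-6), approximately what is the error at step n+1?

(a) Secant method has superlinear convergence with order φ = (1+√5)/2 ≈ 1.618.
    This means |e_{n+1}| ≈ C|e_n|^1.618.

(b) With |e_n| = 10^(-6) and C = 3.47:
    |e_{n+1}| ≈ 3.47 × (10^(-6))^1.618 = 3.47 × 10^(-9.71)

(a) ≈ 1.618 (golden ratio); (b) |e_{n+1}| ≈ 6.794e-10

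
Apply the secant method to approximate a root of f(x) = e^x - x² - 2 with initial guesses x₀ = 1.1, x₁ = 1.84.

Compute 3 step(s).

f(x) = e^x - x² - 2
x₀ = 1.1, x₁ = 1.84

Secant formula: x_{n+1} = x_n - f(x_n)(x_n - x_{n-1})/(f(x_n) - f(x_{n-1}))

Iteration 1:
  f(1.100000) = -0.205834
  f(1.840000) = 0.910938
  x_2 = 1.840000 - 0.910938×(1.840000 - 1.100000)/(0.910938 - (-0.205834))
       = 1.236391
Iteration 2:
  f(1.840000) = 0.910938
  f(1.236391) = -0.085499
  x_3 = 1.236391 - (-0.085499)×(1.236391 - 1.840000)/(-0.085499 - 0.910938)
       = 1.288183
Iteration 3:
  f(1.236391) = -0.085499
  f(1.288183) = -0.033224
  x_4 = 1.288183 - (-0.033224)×(1.288183 - 1.236391)/(-0.033224 - (-0.085499))
       = 1.321100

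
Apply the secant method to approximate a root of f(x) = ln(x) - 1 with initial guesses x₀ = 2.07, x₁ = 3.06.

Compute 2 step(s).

f(x) = ln(x) - 1
x₀ = 2.07, x₁ = 3.06

Secant formula: x_{n+1} = x_n - f(x_n)(x_n - x_{n-1})/(f(x_n) - f(x_{n-1}))

Iteration 1:
  f(2.070000) = -0.272451
  f(3.060000) = 0.118415
  x_2 = 3.060000 - 0.118415×(3.060000 - 2.070000)/(0.118415 - (-0.272451))
       = 2.760075
Iteration 2:
  f(3.060000) = 0.118415
  f(2.760075) = 0.015258
  x_3 = 2.760075 - 0.015258×(2.760075 - 3.060000)/(0.015258 - 0.118415)
       = 2.715713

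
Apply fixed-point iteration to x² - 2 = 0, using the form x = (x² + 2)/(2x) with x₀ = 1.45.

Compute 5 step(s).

Equation: x² - 2 = 0
Fixed-point form: x = (x² + 2)/(2x)
x₀ = 1.45

x_1 = g(1.450000) = 1.414655
x_2 = g(1.414655) = 1.414214
x_3 = g(1.414214) = 1.414214
x_4 = g(1.414214) = 1.414214
x_5 = g(1.414214) = 1.414214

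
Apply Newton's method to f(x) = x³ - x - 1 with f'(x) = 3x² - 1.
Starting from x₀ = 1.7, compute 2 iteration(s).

f(x) = x³ - x - 1
f'(x) = 3x² - 1
x₀ = 1.7

Newton-Raphson formula: x_{n+1} = x_n - f(x_n)/f'(x_n)

Iteration 1:
  f(1.700000) = 2.213000
  f'(1.700000) = 7.670000
  x_1 = 1.700000 - 2.213000/7.670000 = 1.411473
Iteration 2:
  f(1.411473) = 0.400544
  f'(1.411473) = 4.976770
  x_2 = 1.411473 - 0.400544/4.976770 = 1.330991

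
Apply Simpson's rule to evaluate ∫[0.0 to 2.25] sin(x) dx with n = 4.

f(x) = sin(x)
a = 0.0, b = 2.25, n = 4
h = (b - a)/n = 0.562500

Simpson's rule: (h/3)[f(x₀) + 4f(x₁) + 2f(x₂) + ... + f(xₙ)]

x_0 = 0.0000, f(x_0) = 0.000000, coefficient = 1
x_1 = 0.5625, f(x_1) = 0.533303, coefficient = 4
x_2 = 1.1250, f(x_2) = 0.902268, coefficient = 2
x_3 = 1.6875, f(x_3) = 0.993198, coefficient = 4
x_4 = 2.2500, f(x_4) = 0.778073, coefficient = 1

I ≈ (0.562500/3) × 8.688610 = 1.629114
Exact value: 1.628174
Error: 0.000941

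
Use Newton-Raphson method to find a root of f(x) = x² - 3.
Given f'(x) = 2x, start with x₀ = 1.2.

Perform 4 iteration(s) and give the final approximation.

f(x) = x² - 3
f'(x) = 2x
x₀ = 1.2

Newton-Raphson formula: x_{n+1} = x_n - f(x_n)/f'(x_n)

Iteration 1:
  f(1.200000) = -1.560000
  f'(1.200000) = 2.400000
  x_1 = 1.200000 - (-1.560000)/2.400000 = 1.850000
Iteration 2:
  f(1.850000) = 0.422500
  f'(1.850000) = 3.700000
  x_2 = 1.850000 - 0.422500/3.700000 = 1.735811
Iteration 3:
  f(1.735811) = 0.013039
  f'(1.735811) = 3.471622
  x_3 = 1.735811 - 0.013039/3.471622 = 1.732055
Iteration 4:
  f(1.732055) = 0.000014
  f'(1.732055) = 3.464110
  x_4 = 1.732055 - 0.000014/3.464110 = 1.732051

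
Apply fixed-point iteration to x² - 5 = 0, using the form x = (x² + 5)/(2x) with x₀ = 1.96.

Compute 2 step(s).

Equation: x² - 5 = 0
Fixed-point form: x = (x² + 5)/(2x)
x₀ = 1.96

x_1 = g(1.960000) = 2.255510
x_2 = g(2.255510) = 2.236152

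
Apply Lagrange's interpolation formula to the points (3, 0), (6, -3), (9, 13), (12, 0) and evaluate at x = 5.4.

Lagrange interpolation formula:
P(x) = Σ yᵢ × Lᵢ(x)
where Lᵢ(x) = Π_{j≠i} (x - xⱼ)/(xᵢ - xⱼ)

L_0(5.4) = (5.4 - 6)/(3 - 6) × (5.4 - 9)/(3 - 9) × (5.4 - 12)/(3 - 12) = 0.088000
L_1(5.4) = (5.4 - 3)/(6 - 3) × (5.4 - 9)/(6 - 9) × (5.4 - 12)/(6 - 12) = 1.056000
L_2(5.4) = (5.4 - 3)/(9 - 3) × (5.4 - 6)/(9 - 6) × (5.4 - 12)/(9 - 12) = -0.176000
L_3(5.4) = (5.4 - 3)/(12 - 3) × (5.4 - 6)/(12 - 6) × (5.4 - 9)/(12 - 9) = 0.032000

P(5.4) = 0×L_0(5.4) + (-3)×L_1(5.4) + 13×L_2(5.4) + 0×L_3(5.4)
P(5.4) = -5.456000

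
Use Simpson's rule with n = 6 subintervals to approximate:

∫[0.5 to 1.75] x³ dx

f(x) = x³
a = 0.5, b = 1.75, n = 6
h = (b - a)/n = 0.208333

Simpson's rule: (h/3)[f(x₀) + 4f(x₁) + 2f(x₂) + ... + f(xₙ)]

x_0 = 0.5000, f(x_0) = 0.125000, coefficient = 1
x_1 = 0.7083, f(x_1) = 0.355396, coefficient = 4
x_2 = 0.9167, f(x_2) = 0.770255, coefficient = 2
x_3 = 1.1250, f(x_3) = 1.423828, coefficient = 4
x_4 = 1.3333, f(x_4) = 2.370370, coefficient = 2
x_5 = 1.5417, f(x_5) = 3.664135, coefficient = 4
x_6 = 1.7500, f(x_6) = 5.359375, coefficient = 1

I ≈ (0.208333/3) × 33.539063 = 2.329102
Exact value: 2.329102
Error: 0.000000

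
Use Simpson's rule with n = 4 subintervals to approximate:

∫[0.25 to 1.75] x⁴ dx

f(x) = x⁴
a = 0.25, b = 1.75, n = 4
h = (b - a)/n = 0.375000

Simpson's rule: (h/3)[f(x₀) + 4f(x₁) + 2f(x₂) + ... + f(xₙ)]

x_0 = 0.2500, f(x_0) = 0.003906, coefficient = 1
x_1 = 0.6250, f(x_1) = 0.152588, coefficient = 4
x_2 = 1.0000, f(x_2) = 1.000000, coefficient = 2
x_3 = 1.3750, f(x_3) = 3.574463, coefficient = 4
x_4 = 1.7500, f(x_4) = 9.378906, coefficient = 1

I ≈ (0.375000/3) × 26.291016 = 3.286377
Exact value: 3.282422
Error: 0.003955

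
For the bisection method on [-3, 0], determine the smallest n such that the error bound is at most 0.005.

We need (b-a)/2^n ≤ 0.005
(0 - (-3))/2^n ≤ 0.005
3/2^n ≤ 0.005
2^n ≥ 600
n ≥ log₂(600) = 9.23
n ≥ 10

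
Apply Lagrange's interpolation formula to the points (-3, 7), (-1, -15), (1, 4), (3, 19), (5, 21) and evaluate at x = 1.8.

Lagrange interpolation formula:
P(x) = Σ yᵢ × Lᵢ(x)
where Lᵢ(x) = Π_{j≠i} (x - xⱼ)/(xᵢ - xⱼ)

L_0(1.8) = (1.8 - (-1))/(-3 - (-1)) × (1.8 - 1)/(-3 - 1) × (1.8 - 3)/(-3 - 3) × (1.8 - 5)/(-3 - 5) = 0.022400
L_1(1.8) = (1.8 - (-3))/(-1 - (-3)) × (1.8 - 1)/(-1 - 1) × (1.8 - 3)/(-1 - 3) × (1.8 - 5)/(-1 - 5) = -0.153600
L_2(1.8) = (1.8 - (-3))/(1 - (-3)) × (1.8 - (-1))/(1 - (-1)) × (1.8 - 3)/(1 - 3) × (1.8 - 5)/(1 - 5) = 0.806400
L_3(1.8) = (1.8 - (-3))/(3 - (-3)) × (1.8 - (-1))/(3 - (-1)) × (1.8 - 1)/(3 - 1) × (1.8 - 5)/(3 - 5) = 0.358400
L_4(1.8) = (1.8 - (-3))/(5 - (-3)) × (1.8 - (-1))/(5 - (-1)) × (1.8 - 1)/(5 - 1) × (1.8 - 3)/(5 - 3) = -0.033600

P(1.8) = 7×L_0(1.8) + (-15)×L_1(1.8) + 4×L_2(1.8) + 19×L_3(1.8) + 21×L_4(1.8)
P(1.8) = 11.790400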